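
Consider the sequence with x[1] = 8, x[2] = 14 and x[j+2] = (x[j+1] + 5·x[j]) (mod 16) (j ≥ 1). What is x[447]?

Computing terms: x[1] = 8, x[2] = 14, x[3] = 6, x[4] = 12, x[5] = 10, x[6] = 6, x[7] = 8, x[8] = 6, x[9] = 14, x[10] = 12, x[11] = 2, x[12] = 14, x[13] = 8, x[14] = 14.
The sequence repeats with period 12.
So x[447] = x[1 + ((447-1) mod 12)] = x[3] = 6.

6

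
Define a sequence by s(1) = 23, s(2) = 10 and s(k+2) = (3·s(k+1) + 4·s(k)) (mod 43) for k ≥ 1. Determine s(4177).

Computing terms: s(1) = 23, s(2) = 10, s(3) = 36, s(4) = 19, s(5) = 29, s(6) = 34, s(7) = 3, s(8) = 16, s(9) = 17, s(10) = 29, s(11) = 26, s(12) = 22, s(13) = 41, s(14) = 39, s(15) = 23, s(16) = 10.
The sequence repeats with period 14.
So s(4177) = s(1 + ((4177-1) mod 14)) = s(5) = 29.

29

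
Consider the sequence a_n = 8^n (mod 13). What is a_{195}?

a_1 = 8, a_2 = 12, a_3 = 5, a_4 = 1, a_5 = 8.
The sequence repeats with period 4.
So a_{195} = a_{1 + ((195-1) mod 4)} = a_3 = 5.

5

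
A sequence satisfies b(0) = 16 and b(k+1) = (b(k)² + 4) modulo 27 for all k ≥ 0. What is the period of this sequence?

9

Listing terms: b(0) = 16, b(1) = 17, b(2) = 23, b(3) = 20, b(4) = 26, b(5) = 5, b(6) = 2, b(7) = 8, b(8) = 14, b(9) = 11, b(10) = 17.
Since b(10) = b(1) = 17, the sequence is eventually periodic: after a pre-period of length 1 it cycles with period 9.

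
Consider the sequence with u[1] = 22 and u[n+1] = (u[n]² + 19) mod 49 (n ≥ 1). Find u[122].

Computing terms: u[1] = 22; u[2] = 13; u[3] = 41; u[4] = 34; u[5] = 48; u[6] = 20; u[7] = 27; u[8] = 13.
Since u[8] = u[2] = 13, the sequence is eventually periodic: after a pre-period of length 1 it cycles with period 6.
For n ≥ 2, u[n] depends only on (n - 2) mod 6. (122 - 2) mod 6 = 0, so u[122] = u[2] = 13.

13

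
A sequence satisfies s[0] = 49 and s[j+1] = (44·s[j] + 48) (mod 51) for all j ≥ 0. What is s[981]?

We have s[0] = 49,  s[1] = 11,  s[2] = 22,  s[3] = 47,  s[4] = 25,  s[5] = 26,  s[6] = 19,  s[7] = 17,  s[8] = 31,  s[9] = 35,  s[10] = 7,  s[11] = 50,  s[12] = 4,  s[13] = 20,  s[14] = 10,  s[15] = 29,  s[16] = 49.
Since s[16] = s[0] = 49, the sequence is periodic with period 16.
(981 - 0) mod 16 = 5, so s[981] = s[5] = 26.

26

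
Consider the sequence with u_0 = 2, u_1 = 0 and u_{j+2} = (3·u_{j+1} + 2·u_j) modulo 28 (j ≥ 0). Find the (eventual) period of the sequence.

48

u_0 = 2,  u_1 = 0,  u_2 = 4,  u_3 = 12,  u_4 = 16,  u_5 = 16,  u_6 = 24,  u_7 = 20,  u_8 = 24,  u_9 = 0,  u_{10} = 20,  u_{11} = 4,  u_{12} = 24,  u_{13} = 24,  u_{14} = 8,  u_{15} = 16,  u_{16} = 8,  u_{17} = 0,  u_{18} = 16,  u_{19} = 20,  u_{20} = 8,  u_{21} = 8,  u_{22} = 12,  u_{23} = 24,  u_{24} = 12,  u_{25} = 0,  u_{26} = 24,  u_{27} = 16,  u_{28} = 12,  u_{29} = 12,  u_{30} = 4,  u_{31} = 8,  u_{32} = 4,  u_{33} = 0,  u_{34} = 8,  u_{35} = 24,  u_{36} = 4,  u_{37} = 4,  u_{38} = 20,  u_{39} = 12,  u_{40} = 20,  u_{41} = 0,  u_{42} = 12,  u_{43} = 8,  u_{44} = 20,  u_{45} = 20,  u_{46} = 16,  u_{47} = 4,  u_{48} = 16,  u_{49} = 0,  u_{50} = 4.
Since (u_{49}, u_{50}) = (u_1, u_2) = (0, 4) (two consecutive terms determine the rest), the sequence is eventually periodic: after a pre-period of length 1 it cycles with period 48.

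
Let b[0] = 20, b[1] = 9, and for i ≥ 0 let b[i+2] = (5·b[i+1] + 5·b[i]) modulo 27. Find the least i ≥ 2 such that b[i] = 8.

6

We have b[0] = 20,  b[1] = 9,  b[2] = 10,  b[3] = 14,  b[4] = 12,  b[5] = 22,  b[6] = 8,  b[7] = 15,  b[8] = 7,  b[9] = 2,  b[10] = 18,  b[11] = 19,  b[12] = 23,  b[13] = 21,  b[14] = 4,  b[15] = 17,  b[16] = 24,  b[17] = 16,  b[18] = 11,  b[19] = 0,  b[20] = 1,  b[21] = 5,  b[22] = 3,  b[23] = 13,  b[24] = 26,  b[25] = 6,  b[26] = 25,  b[27] = 20,  b[28] = 9.
Since (b[27], b[28]) = (b[0], b[1]) = (20, 9) (two consecutive terms determine the rest), the sequence is periodic with period 27.
The value 8 first appears (with i ≥ 2) at b[6].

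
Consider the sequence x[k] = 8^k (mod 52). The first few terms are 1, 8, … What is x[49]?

8

Computing terms: x[0] = 1, x[1] = 8, x[2] = 12, x[3] = 44, x[4] = 40, x[5] = 8.
Since x[5] = x[1] = 8, the sequence is eventually periodic: after a pre-period of length 1 it cycles with period 4.
For k ≥ 1, x[k] depends only on (k - 1) mod 4. (49 - 1) mod 4 = 0, so x[49] = x[1] = 8.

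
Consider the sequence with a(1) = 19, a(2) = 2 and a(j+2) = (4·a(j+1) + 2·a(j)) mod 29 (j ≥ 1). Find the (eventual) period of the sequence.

7

Computing terms: a(1) = 19; a(2) = 2; a(3) = 17; a(4) = 14; a(5) = 3; a(6) = 11; a(7) = 21; a(8) = 19; a(9) = 2.
The sequence repeats with period 7.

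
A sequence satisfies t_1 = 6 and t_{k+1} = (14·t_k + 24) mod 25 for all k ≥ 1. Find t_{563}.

11

Computing terms: t_1 = 6, t_2 = 8, t_3 = 11, t_4 = 3, t_5 = 16, t_6 = 23, t_7 = 21, t_8 = 18, t_9 = 1, t_{10} = 13, t_{11} = 6.
The sequence repeats with period 10.
(563 - 1) mod 10 = 2, so t_{563} = t_3 = 11.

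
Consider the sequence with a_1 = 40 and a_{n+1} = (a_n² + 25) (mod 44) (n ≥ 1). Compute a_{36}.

1

Listing terms: a_1 = 40,  a_2 = 41,  a_3 = 34,  a_4 = 37,  a_5 = 30,  a_6 = 1,  a_7 = 26,  a_8 = 41.
Since a_8 = a_2 = 41, the sequence is eventually periodic: after a pre-period of length 1 it cycles with period 6.
For n ≥ 2, a_n depends only on (n - 2) mod 6. (36 - 2) mod 6 = 4, so a_{36} = a_6 = 1.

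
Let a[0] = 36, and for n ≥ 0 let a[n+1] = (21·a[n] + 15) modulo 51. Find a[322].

a[0] = 36,  a[1] = 6,  a[2] = 39,  a[3] = 18,  a[4] = 36.
Since a[4] = a[0] = 36, the sequence is periodic with period 4.
(322 - 0) mod 4 = 2, so a[322] = a[2] = 39.

39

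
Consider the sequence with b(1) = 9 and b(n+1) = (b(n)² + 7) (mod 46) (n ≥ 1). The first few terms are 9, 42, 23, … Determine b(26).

38

b(1) = 9,  b(2) = 42,  b(3) = 23,  b(4) = 30,  b(5) = 33,  b(6) = 38,  b(7) = 25,  b(8) = 34,  b(9) = 13,  b(10) = 38.
Since b(10) = b(6) = 38, the sequence is eventually periodic: after a pre-period of length 5 it cycles with period 4.
For n ≥ 6, b(n) depends only on (n - 6) mod 4. (26 - 6) mod 4 = 0, so b(26) = b(6) = 38.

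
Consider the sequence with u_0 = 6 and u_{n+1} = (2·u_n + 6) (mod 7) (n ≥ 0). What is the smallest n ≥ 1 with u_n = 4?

Computing terms: u_0 = 6,  u_1 = 4,  u_2 = 0,  u_3 = 6.
The sequence repeats with period 3.
The value 4 first appears (with n ≥ 1) at u_1.

1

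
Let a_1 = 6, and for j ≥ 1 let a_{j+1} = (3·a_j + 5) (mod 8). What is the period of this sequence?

We have a_1 = 6; a_2 = 7; a_3 = 2; a_4 = 3; a_5 = 6.
Since a_5 = a_1 = 6, the sequence is periodic with period 4.

4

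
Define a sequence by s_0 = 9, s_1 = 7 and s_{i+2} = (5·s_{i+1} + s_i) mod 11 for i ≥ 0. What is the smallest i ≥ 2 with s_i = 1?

7

Listing terms: s_0 = 9,  s_1 = 7,  s_2 = 0,  s_3 = 7,  s_4 = 2,  s_5 = 6,  s_6 = 10,  s_7 = 1,  s_8 = 4,  s_9 = 10,  s_{10} = 10,  s_{11} = 5,  s_{12} = 2,  s_{13} = 4,  s_{14} = 0,  s_{15} = 4,  s_{16} = 9,  s_{17} = 5,  s_{18} = 1,  s_{19} = 10,  s_{20} = 7,  s_{21} = 1,  s_{22} = 1,  s_{23} = 6,  s_{24} = 9,  s_{25} = 7.
Since (s_{24}, s_{25}) = (s_0, s_1) = (9, 7) (two consecutive terms determine the rest), the sequence is periodic with period 24.
The value 1 first appears (with i ≥ 2) at s_7.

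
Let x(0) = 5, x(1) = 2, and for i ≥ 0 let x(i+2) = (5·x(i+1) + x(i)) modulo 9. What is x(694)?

3

Listing terms: x(0) = 5,  x(1) = 2,  x(2) = 6,  x(3) = 5,  x(4) = 4,  x(5) = 7,  x(6) = 3,  x(7) = 4,  x(8) = 5,  x(9) = 2.
The sequence repeats with period 8.
(694 - 0) mod 8 = 6, so x(694) = x(6) = 3.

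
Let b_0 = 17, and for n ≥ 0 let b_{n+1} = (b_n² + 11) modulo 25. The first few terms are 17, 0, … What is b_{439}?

10

Listing terms: b_0 = 17; b_1 = 0; b_2 = 11; b_3 = 7; b_4 = 10; b_5 = 11.
Since b_5 = b_2 = 11, the sequence is eventually periodic: after a pre-period of length 2 it cycles with period 3.
For n ≥ 2, b_n depends only on (n - 2) mod 3. (439 - 2) mod 3 = 2, so b_{439} = b_4 = 10.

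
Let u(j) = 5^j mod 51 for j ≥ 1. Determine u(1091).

We have u(1) = 5; u(2) = 25; u(3) = 23; u(4) = 13; u(5) = 14; u(6) = 19; u(7) = 44; u(8) = 16; u(9) = 29; u(10) = 43; u(11) = 11; u(12) = 4; u(13) = 20; u(14) = 49; u(15) = 41; u(16) = 1; u(17) = 5.
Since u(17) = u(1) = 5, the sequence is periodic with period 16.
So u(1091) = u(1 + ((1091-1) mod 16)) = u(3) = 23.

23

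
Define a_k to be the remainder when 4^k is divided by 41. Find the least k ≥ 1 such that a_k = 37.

We have a_0 = 1,  a_1 = 4,  a_2 = 16,  a_3 = 23,  a_4 = 10,  a_5 = 40,  a_6 = 37,  a_7 = 25,  a_8 = 18,  a_9 = 31,  a_{10} = 1.
Since a_{10} = a_0 = 1, the sequence is periodic with period 10.
The value 37 first appears (with k ≥ 1) at a_6.

6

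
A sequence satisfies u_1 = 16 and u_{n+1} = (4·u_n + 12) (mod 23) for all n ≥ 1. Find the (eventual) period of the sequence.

Computing terms: u_1 = 16; u_2 = 7; u_3 = 17; u_4 = 11; u_5 = 10; u_6 = 6; u_7 = 13; u_8 = 18; u_9 = 15; u_{10} = 3; u_{11} = 1; u_{12} = 16.
Since u_{12} = u_1 = 16, the sequence is periodic with period 11.

11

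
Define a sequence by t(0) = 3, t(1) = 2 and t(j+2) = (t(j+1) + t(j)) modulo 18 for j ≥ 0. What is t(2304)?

t(0) = 3; t(1) = 2; t(2) = 5; t(3) = 7; t(4) = 12; t(5) = 1; t(6) = 13; t(7) = 14; t(8) = 9; t(9) = 5; t(10) = 14; t(11) = 1; t(12) = 15; t(13) = 16; t(14) = 13; t(15) = 11; t(16) = 6; t(17) = 17; t(18) = 5; t(19) = 4; t(20) = 9; t(21) = 13; t(22) = 4; t(23) = 17; t(24) = 3; t(25) = 2.
The sequence repeats with period 24.
(2304 - 0) mod 24 = 0, so t(2304) = t(0) = 3.

3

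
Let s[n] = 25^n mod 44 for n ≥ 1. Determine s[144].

37

Computing terms: s[1] = 25, s[2] = 9, s[3] = 5, s[4] = 37, s[5] = 1, s[6] = 25.
Since s[6] = s[1] = 25, the sequence is periodic with period 5.
(144 - 1) mod 5 = 3, so s[144] = s[4] = 37.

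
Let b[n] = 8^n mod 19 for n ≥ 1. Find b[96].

1

Listing terms: b[1] = 8; b[2] = 7; b[3] = 18; b[4] = 11; b[5] = 12; b[6] = 1; b[7] = 8.
The sequence repeats with period 6.
(96 - 1) mod 6 = 5, so b[96] = b[6] = 1.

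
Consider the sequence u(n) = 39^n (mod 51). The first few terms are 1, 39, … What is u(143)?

24

Computing terms: u(0) = 1; u(1) = 39; u(2) = 42; u(3) = 6; u(4) = 30; u(5) = 48; u(6) = 36; u(7) = 27; u(8) = 33; u(9) = 12; u(10) = 9; u(11) = 45; u(12) = 21; u(13) = 3; u(14) = 15; u(15) = 24; u(16) = 18; u(17) = 39.
Since u(17) = u(1) = 39, the sequence is eventually periodic: after a pre-period of length 1 it cycles with period 16.
For n ≥ 1, u(n) depends only on (n - 1) mod 16. (143 - 1) mod 16 = 14, so u(143) = u(15) = 24.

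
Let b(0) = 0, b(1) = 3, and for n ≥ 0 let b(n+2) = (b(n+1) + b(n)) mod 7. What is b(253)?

6

b(0) = 0, b(1) = 3, b(2) = 3, b(3) = 6, b(4) = 2, b(5) = 1, b(6) = 3, b(7) = 4, b(8) = 0, b(9) = 4, b(10) = 4, b(11) = 1, b(12) = 5, b(13) = 6, b(14) = 4, b(15) = 3, b(16) = 0, b(17) = 3.
Since (b(16), b(17)) = (b(0), b(1)) = (0, 3) (two consecutive terms determine the rest), the sequence is periodic with period 16.
(253 - 0) mod 16 = 13, so b(253) = b(13) = 6.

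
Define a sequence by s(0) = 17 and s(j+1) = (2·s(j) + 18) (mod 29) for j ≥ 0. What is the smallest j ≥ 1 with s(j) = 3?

We have s(0) = 17; s(1) = 23; s(2) = 6; s(3) = 1; s(4) = 20; s(5) = 0; s(6) = 18; s(7) = 25; s(8) = 10; s(9) = 9; s(10) = 7; s(11) = 3; s(12) = 24; s(13) = 8; s(14) = 5; s(15) = 28; s(16) = 16; s(17) = 21; s(18) = 2; s(19) = 22; s(20) = 4; s(21) = 26; s(22) = 12; s(23) = 13; s(24) = 15; s(25) = 19; s(26) = 27; s(27) = 14; s(28) = 17.
The sequence repeats with period 28.
The value 3 first appears (with j ≥ 1) at s(11).

11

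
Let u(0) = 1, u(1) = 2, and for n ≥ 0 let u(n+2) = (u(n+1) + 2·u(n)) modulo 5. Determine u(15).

3

u(0) = 1, u(1) = 2, u(2) = 4, u(3) = 3, u(4) = 1, u(5) = 2.
Since (u(4), u(5)) = (u(0), u(1)) = (1, 2) (two consecutive terms determine the rest), the sequence is periodic with period 4.
(15 - 0) mod 4 = 3, so u(15) = u(3) = 3.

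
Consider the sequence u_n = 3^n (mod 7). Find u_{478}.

u_1 = 3; u_2 = 2; u_3 = 6; u_4 = 4; u_5 = 5; u_6 = 1; u_7 = 3.
The sequence repeats with period 6.
(478 - 1) mod 6 = 3, so u_{478} = u_4 = 4.

4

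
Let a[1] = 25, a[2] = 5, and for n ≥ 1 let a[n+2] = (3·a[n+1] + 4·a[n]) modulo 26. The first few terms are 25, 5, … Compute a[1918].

Computing terms: a[1] = 25, a[2] = 5, a[3] = 11, a[4] = 1, a[5] = 21, a[6] = 15, a[7] = 25, a[8] = 5.
Since (a[7], a[8]) = (a[1], a[2]) = (25, 5) (two consecutive terms determine the rest), the sequence is periodic with period 6.
So a[1918] = a[1 + ((1918-1) mod 6)] = a[4] = 1.

1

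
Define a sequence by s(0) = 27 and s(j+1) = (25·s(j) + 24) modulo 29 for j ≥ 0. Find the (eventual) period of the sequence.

s(0) = 27; s(1) = 3; s(2) = 12; s(3) = 5; s(4) = 4; s(5) = 8; s(6) = 21; s(7) = 27.
Since s(7) = s(0) = 27, the sequence is periodic with period 7.

7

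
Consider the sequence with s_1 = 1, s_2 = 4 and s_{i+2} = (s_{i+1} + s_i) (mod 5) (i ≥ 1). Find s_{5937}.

We have s_1 = 1,  s_2 = 4,  s_3 = 0,  s_4 = 4,  s_5 = 4,  s_6 = 3,  s_7 = 2,  s_8 = 0,  s_9 = 2,  s_{10} = 2,  s_{11} = 4,  s_{12} = 1,  s_{13} = 0,  s_{14} = 1,  s_{15} = 1,  s_{16} = 2,  s_{17} = 3,  s_{18} = 0,  s_{19} = 3,  s_{20} = 3,  s_{21} = 1,  s_{22} = 4.
Since (s_{21}, s_{22}) = (s_1, s_2) = (1, 4) (two consecutive terms determine the rest), the sequence is periodic with period 20.
(5937 - 1) mod 20 = 16, so s_{5937} = s_{17} = 3.

3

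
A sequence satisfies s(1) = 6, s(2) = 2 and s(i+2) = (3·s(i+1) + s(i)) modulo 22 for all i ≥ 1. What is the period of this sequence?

8

s(1) = 6; s(2) = 2; s(3) = 12; s(4) = 16; s(5) = 16; s(6) = 20; s(7) = 10; s(8) = 6; s(9) = 6; s(10) = 2.
Since (s(9), s(10)) = (s(1), s(2)) = (6, 2) (two consecutive terms determine the rest), the sequence is periodic with period 8.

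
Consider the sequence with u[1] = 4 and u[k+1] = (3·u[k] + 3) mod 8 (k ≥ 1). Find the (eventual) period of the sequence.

Computing terms: u[1] = 4; u[2] = 7; u[3] = 0; u[4] = 3; u[5] = 4.
Since u[5] = u[1] = 4, the sequence is periodic with period 4.

4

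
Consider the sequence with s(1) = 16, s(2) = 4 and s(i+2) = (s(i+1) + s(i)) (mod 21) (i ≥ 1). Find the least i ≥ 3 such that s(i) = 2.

5

Computing terms: s(1) = 16,  s(2) = 4,  s(3) = 20,  s(4) = 3,  s(5) = 2,  s(6) = 5,  s(7) = 7,  s(8) = 12,  s(9) = 19,  s(10) = 10,  s(11) = 8,  s(12) = 18,  s(13) = 5,  s(14) = 2,  s(15) = 7,  s(16) = 9,  s(17) = 16,  s(18) = 4.
The sequence repeats with period 16.
The value 2 first appears (with i ≥ 3) at s(5).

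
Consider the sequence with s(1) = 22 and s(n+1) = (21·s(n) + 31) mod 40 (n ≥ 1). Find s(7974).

Computing terms: s(1) = 22; s(2) = 13; s(3) = 24; s(4) = 15; s(5) = 26; s(6) = 17; s(7) = 28; s(8) = 19; s(9) = 30; s(10) = 21; s(11) = 32; s(12) = 23; s(13) = 34; s(14) = 25; s(15) = 36; s(16) = 27; s(17) = 38; s(18) = 29; s(19) = 0; s(20) = 31; s(21) = 2; s(22) = 33; s(23) = 4; s(24) = 35; s(25) = 6; s(26) = 37; s(27) = 8; s(28) = 39; s(29) = 10; s(30) = 1; s(31) = 12; s(32) = 3; s(33) = 14; s(34) = 5; s(35) = 16; s(36) = 7; s(37) = 18; s(38) = 9; s(39) = 20; s(40) = 11; s(41) = 22.
Since s(41) = s(1) = 22, the sequence is periodic with period 40.
So s(7974) = s(1 + ((7974-1) mod 40)) = s(14) = 25.

25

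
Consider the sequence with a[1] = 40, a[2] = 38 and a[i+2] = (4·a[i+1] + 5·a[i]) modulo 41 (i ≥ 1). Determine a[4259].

a[1] = 40,  a[2] = 38,  a[3] = 24,  a[4] = 40,  a[5] = 34,  a[6] = 8,  a[7] = 38,  a[8] = 28,  a[9] = 15,  a[10] = 36,  a[11] = 14,  a[12] = 31,  a[13] = 30,  a[14] = 29,  a[15] = 20,  a[16] = 20,  a[17] = 16,  a[18] = 0,  a[19] = 39,  a[20] = 33,  a[21] = 40,  a[22] = 38.
Since (a[21], a[22]) = (a[1], a[2]) = (40, 38) (two consecutive terms determine the rest), the sequence is periodic with period 20.
So a[4259] = a[1 + ((4259-1) mod 20)] = a[19] = 39.

39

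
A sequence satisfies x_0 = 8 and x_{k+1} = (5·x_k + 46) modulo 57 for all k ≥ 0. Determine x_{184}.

Listing terms: x_0 = 8,  x_1 = 29,  x_2 = 20,  x_3 = 32,  x_4 = 35,  x_5 = 50,  x_6 = 11,  x_7 = 44,  x_8 = 38,  x_9 = 8.
Since x_9 = x_0 = 8, the sequence is periodic with period 9.
So x_{184} = x_{0 + ((184-0) mod 9)} = x_4 = 35.

35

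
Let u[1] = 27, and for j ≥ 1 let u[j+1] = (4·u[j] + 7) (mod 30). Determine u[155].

Listing terms: u[1] = 27,  u[2] = 25,  u[3] = 17,  u[4] = 15,  u[5] = 7,  u[6] = 5,  u[7] = 27.
Since u[7] = u[1] = 27, the sequence is periodic with period 6.
So u[155] = u[1 + ((155-1) mod 6)] = u[5] = 7.

7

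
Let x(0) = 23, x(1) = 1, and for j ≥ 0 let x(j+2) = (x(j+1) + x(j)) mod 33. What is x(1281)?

We have x(0) = 23; x(1) = 1; x(2) = 24; x(3) = 25; x(4) = 16; x(5) = 8; x(6) = 24; x(7) = 32; x(8) = 23; x(9) = 22; x(10) = 12; x(11) = 1; x(12) = 13; x(13) = 14; x(14) = 27; x(15) = 8; x(16) = 2; x(17) = 10; x(18) = 12; x(19) = 22; x(20) = 1; x(21) = 23; x(22) = 24; x(23) = 14; x(24) = 5; x(25) = 19; x(26) = 24; x(27) = 10; x(28) = 1; x(29) = 11; x(30) = 12; x(31) = 23; x(32) = 2; x(33) = 25; x(34) = 27; x(35) = 19; x(36) = 13; x(37) = 32; x(38) = 12; x(39) = 11; x(40) = 23; x(41) = 1.
Since (x(40), x(41)) = (x(0), x(1)) = (23, 1) (two consecutive terms determine the rest), the sequence is periodic with period 40.
So x(1281) = x(0 + ((1281-0) mod 40)) = x(1) = 1.

1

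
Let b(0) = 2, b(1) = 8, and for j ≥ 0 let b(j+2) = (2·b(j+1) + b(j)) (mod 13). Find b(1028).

Computing terms: b(0) = 2,  b(1) = 8,  b(2) = 5,  b(3) = 5,  b(4) = 2,  b(5) = 9,  b(6) = 7,  b(7) = 10,  b(8) = 1,  b(9) = 12,  b(10) = 12,  b(11) = 10,  b(12) = 6,  b(13) = 9,  b(14) = 11,  b(15) = 5,  b(16) = 8,  b(17) = 8,  b(18) = 11,  b(19) = 4,  b(20) = 6,  b(21) = 3,  b(22) = 12,  b(23) = 1,  b(24) = 1,  b(25) = 3,  b(26) = 7,  b(27) = 4,  b(28) = 2,  b(29) = 8.
The sequence repeats with period 28.
(1028 - 0) mod 28 = 20, so b(1028) = b(20) = 6.

6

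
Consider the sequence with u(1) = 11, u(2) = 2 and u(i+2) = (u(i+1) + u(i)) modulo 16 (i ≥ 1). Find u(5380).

Computing terms: u(1) = 11, u(2) = 2, u(3) = 13, u(4) = 15, u(5) = 12, u(6) = 11, u(7) = 7, u(8) = 2, u(9) = 9, u(10) = 11, u(11) = 4, u(12) = 15, u(13) = 3, u(14) = 2, u(15) = 5, u(16) = 7, u(17) = 12, u(18) = 3, u(19) = 15, u(20) = 2, u(21) = 1, u(22) = 3, u(23) = 4, u(24) = 7, u(25) = 11, u(26) = 2.
The sequence repeats with period 24.
So u(5380) = u(1 + ((5380-1) mod 24)) = u(4) = 15.

15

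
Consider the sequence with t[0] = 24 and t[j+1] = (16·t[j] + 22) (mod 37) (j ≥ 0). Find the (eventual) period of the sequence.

Computing terms: t[0] = 24,  t[1] = 36,  t[2] = 6,  t[3] = 7,  t[4] = 23,  t[5] = 20,  t[6] = 9,  t[7] = 18,  t[8] = 14,  t[9] = 24.
The sequence repeats with period 9.

9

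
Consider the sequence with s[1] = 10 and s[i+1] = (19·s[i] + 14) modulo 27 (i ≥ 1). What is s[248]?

3

Listing terms: s[1] = 10, s[2] = 15, s[3] = 2, s[4] = 25, s[5] = 3, s[6] = 17, s[7] = 13, s[8] = 18, s[9] = 5, s[10] = 1, s[11] = 6, s[12] = 20, s[13] = 16, s[14] = 21, s[15] = 8, s[16] = 4, s[17] = 9, s[18] = 23, s[19] = 19, s[20] = 24, s[21] = 11, s[22] = 7, s[23] = 12, s[24] = 26, s[25] = 22, s[26] = 0, s[27] = 14, s[28] = 10.
The sequence repeats with period 27.
(248 - 1) mod 27 = 4, so s[248] = s[5] = 3.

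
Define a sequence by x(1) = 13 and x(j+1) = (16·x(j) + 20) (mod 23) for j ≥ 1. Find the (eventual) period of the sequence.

We have x(1) = 13,  x(2) = 21,  x(3) = 11,  x(4) = 12,  x(5) = 5,  x(6) = 8,  x(7) = 10,  x(8) = 19,  x(9) = 2,  x(10) = 6,  x(11) = 1,  x(12) = 13.
The sequence repeats with period 11.

11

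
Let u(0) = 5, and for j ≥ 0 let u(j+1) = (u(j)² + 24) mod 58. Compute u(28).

53

u(0) = 5; u(1) = 49; u(2) = 47; u(3) = 29; u(4) = 53; u(5) = 49.
Since u(5) = u(1) = 49, the sequence is eventually periodic: after a pre-period of length 1 it cycles with period 4.
For j ≥ 1, u(j) depends only on (j - 1) mod 4. (28 - 1) mod 4 = 3, so u(28) = u(4) = 53.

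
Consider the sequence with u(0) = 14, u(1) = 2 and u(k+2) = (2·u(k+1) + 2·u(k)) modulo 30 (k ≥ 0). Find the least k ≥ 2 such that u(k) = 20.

Listing terms: u(0) = 14, u(1) = 2, u(2) = 2, u(3) = 8, u(4) = 20, u(5) = 26, u(6) = 2, u(7) = 26, u(8) = 26, u(9) = 14, u(10) = 20, u(11) = 8, u(12) = 26, u(13) = 8, u(14) = 8, u(15) = 2, u(16) = 20, u(17) = 14, u(18) = 8, u(19) = 14, u(20) = 14, u(21) = 26, u(22) = 20, u(23) = 2, u(24) = 14, u(25) = 2.
The sequence repeats with period 24.
The value 20 first appears (with k ≥ 2) at u(4).

4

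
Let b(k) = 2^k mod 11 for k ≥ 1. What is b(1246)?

Computing terms: b(1) = 2,  b(2) = 4,  b(3) = 8,  b(4) = 5,  b(5) = 10,  b(6) = 9,  b(7) = 7,  b(8) = 3,  b(9) = 6,  b(10) = 1,  b(11) = 2.
The sequence repeats with period 10.
(1246 - 1) mod 10 = 5, so b(1246) = b(6) = 9.

9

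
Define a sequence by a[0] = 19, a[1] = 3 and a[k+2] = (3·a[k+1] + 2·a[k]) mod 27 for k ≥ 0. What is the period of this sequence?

36

We have a[0] = 19,  a[1] = 3,  a[2] = 20,  a[3] = 12,  a[4] = 22,  a[5] = 9,  a[6] = 17,  a[7] = 15,  a[8] = 25,  a[9] = 24,  a[10] = 14,  a[11] = 9,  a[12] = 1,  a[13] = 21,  a[14] = 11,  a[15] = 21,  a[16] = 4,  a[17] = 0,  a[18] = 8,  a[19] = 24,  a[20] = 7,  a[21] = 15,  a[22] = 5,  a[23] = 18,  a[24] = 10,  a[25] = 12,  a[26] = 2,  a[27] = 3,  a[28] = 13,  a[29] = 18,  a[30] = 26,  a[31] = 6,  a[32] = 16,  a[33] = 6,  a[34] = 23,  a[35] = 0,  a[36] = 19,  a[37] = 3.
Since (a[36], a[37]) = (a[0], a[1]) = (19, 3) (two consecutive terms determine the rest), the sequence is periodic with period 36.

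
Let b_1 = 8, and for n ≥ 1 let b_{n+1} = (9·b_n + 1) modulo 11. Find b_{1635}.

We have b_1 = 8; b_2 = 7; b_3 = 9; b_4 = 5; b_5 = 2; b_6 = 8.
The sequence repeats with period 5.
(1635 - 1) mod 5 = 4, so b_{1635} = b_5 = 2.

2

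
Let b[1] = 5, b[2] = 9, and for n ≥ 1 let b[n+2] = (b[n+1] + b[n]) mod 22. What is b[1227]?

b[1] = 5; b[2] = 9; b[3] = 14; b[4] = 1; b[5] = 15; b[6] = 16; b[7] = 9; b[8] = 3; b[9] = 12; b[10] = 15; b[11] = 5; b[12] = 20; b[13] = 3; b[14] = 1; b[15] = 4; b[16] = 5; b[17] = 9.
Since (b[16], b[17]) = (b[1], b[2]) = (5, 9) (two consecutive terms determine the rest), the sequence is periodic with period 15.
(1227 - 1) mod 15 = 11, so b[1227] = b[12] = 20.

20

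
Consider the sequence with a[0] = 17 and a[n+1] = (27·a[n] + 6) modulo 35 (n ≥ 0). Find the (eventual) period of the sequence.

We have a[0] = 17, a[1] = 10, a[2] = 31, a[3] = 3, a[4] = 17.
Since a[4] = a[0] = 17, the sequence is periodic with period 4.

4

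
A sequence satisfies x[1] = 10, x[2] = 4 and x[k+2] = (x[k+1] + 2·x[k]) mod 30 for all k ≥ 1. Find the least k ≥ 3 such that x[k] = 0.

9

Computing terms: x[1] = 10, x[2] = 4, x[3] = 24, x[4] = 2, x[5] = 20, x[6] = 24, x[7] = 4, x[8] = 22, x[9] = 0, x[10] = 14, x[11] = 14, x[12] = 12, x[13] = 10, x[14] = 4.
The sequence repeats with period 12.
The value 0 first appears (with k ≥ 3) at x[9].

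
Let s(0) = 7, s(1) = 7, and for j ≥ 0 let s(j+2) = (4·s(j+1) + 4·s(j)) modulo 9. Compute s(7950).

7

Computing terms: s(0) = 7, s(1) = 7, s(2) = 2, s(3) = 0, s(4) = 8, s(5) = 5, s(6) = 7, s(7) = 3, s(8) = 4, s(9) = 1, s(10) = 2, s(11) = 3, s(12) = 2, s(13) = 2, s(14) = 7, s(15) = 0, s(16) = 1, s(17) = 4, s(18) = 2, s(19) = 6, s(20) = 5, s(21) = 8, s(22) = 7, s(23) = 6, s(24) = 7, s(25) = 7.
The sequence repeats with period 24.
(7950 - 0) mod 24 = 6, so s(7950) = s(6) = 7.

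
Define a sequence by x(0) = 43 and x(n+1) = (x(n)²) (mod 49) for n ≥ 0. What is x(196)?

36

x(0) = 43, x(1) = 36, x(2) = 22, x(3) = 43.
The sequence repeats with period 3.
(196 - 0) mod 3 = 1, so x(196) = x(1) = 36.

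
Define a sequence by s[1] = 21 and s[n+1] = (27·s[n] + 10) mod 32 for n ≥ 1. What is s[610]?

1

Listing terms: s[1] = 21; s[2] = 1; s[3] = 5; s[4] = 17; s[5] = 21.
The sequence repeats with period 4.
(610 - 1) mod 4 = 1, so s[610] = s[2] = 1.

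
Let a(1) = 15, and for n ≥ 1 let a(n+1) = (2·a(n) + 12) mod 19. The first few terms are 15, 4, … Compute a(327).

We have a(1) = 15,  a(2) = 4,  a(3) = 1,  a(4) = 14,  a(5) = 2,  a(6) = 16,  a(7) = 6,  a(8) = 5,  a(9) = 3,  a(10) = 18,  a(11) = 10,  a(12) = 13,  a(13) = 0,  a(14) = 12,  a(15) = 17,  a(16) = 8,  a(17) = 9,  a(18) = 11,  a(19) = 15.
Since a(19) = a(1) = 15, the sequence is periodic with period 18.
So a(327) = a(1 + ((327-1) mod 18)) = a(3) = 1.

1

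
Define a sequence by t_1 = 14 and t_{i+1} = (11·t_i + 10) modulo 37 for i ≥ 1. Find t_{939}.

We have t_1 = 14, t_2 = 16, t_3 = 1, t_4 = 21, t_5 = 19, t_6 = 34, t_7 = 14.
The sequence repeats with period 6.
So t_{939} = t_{1 + ((939-1) mod 6)} = t_3 = 1.

1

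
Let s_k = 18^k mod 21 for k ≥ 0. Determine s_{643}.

Computing terms: s_0 = 1; s_1 = 18; s_2 = 9; s_3 = 15; s_4 = 18.
Since s_4 = s_1 = 18, the sequence is eventually periodic: after a pre-period of length 1 it cycles with period 3.
For k ≥ 1, s_k depends only on (k - 1) mod 3. (643 - 1) mod 3 = 0, so s_{643} = s_1 = 18.

18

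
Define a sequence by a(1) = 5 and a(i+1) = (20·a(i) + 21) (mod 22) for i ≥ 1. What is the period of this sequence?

a(1) = 5, a(2) = 11, a(3) = 21, a(4) = 1, a(5) = 19, a(6) = 5.
Since a(6) = a(1) = 5, the sequence is periodic with period 5.

5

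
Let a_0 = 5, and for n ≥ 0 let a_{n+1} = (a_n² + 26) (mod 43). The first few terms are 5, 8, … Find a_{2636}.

6

Listing terms: a_0 = 5,  a_1 = 8,  a_2 = 4,  a_3 = 42,  a_4 = 27,  a_5 = 24,  a_6 = 0,  a_7 = 26,  a_8 = 14,  a_9 = 7,  a_{10} = 32,  a_{11} = 18,  a_{12} = 6,  a_{13} = 19,  a_{14} = 0.
Since a_{14} = a_6 = 0, the sequence is eventually periodic: after a pre-period of length 6 it cycles with period 8.
For n ≥ 6, a_n depends only on (n - 6) mod 8. (2636 - 6) mod 8 = 6, so a_{2636} = a_{12} = 6.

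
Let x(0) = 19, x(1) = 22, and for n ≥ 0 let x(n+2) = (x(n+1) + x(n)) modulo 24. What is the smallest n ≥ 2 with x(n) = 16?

Computing terms: x(0) = 19, x(1) = 22, x(2) = 17, x(3) = 15, x(4) = 8, x(5) = 23, x(6) = 7, x(7) = 6, x(8) = 13, x(9) = 19, x(10) = 8, x(11) = 3, x(12) = 11, x(13) = 14, x(14) = 1, x(15) = 15, x(16) = 16, x(17) = 7, x(18) = 23, x(19) = 6, x(20) = 5, x(21) = 11, x(22) = 16, x(23) = 3, x(24) = 19, x(25) = 22.
The sequence repeats with period 24.
The value 16 first appears (with n ≥ 2) at x(16).

16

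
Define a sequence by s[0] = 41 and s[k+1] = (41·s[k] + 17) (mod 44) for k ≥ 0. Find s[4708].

Computing terms: s[0] = 41; s[1] = 26; s[2] = 27; s[3] = 24; s[4] = 33; s[5] = 6; s[6] = 43; s[7] = 20; s[8] = 1; s[9] = 14; s[10] = 19; s[11] = 4; s[12] = 5; s[13] = 2; s[14] = 11; s[15] = 28; s[16] = 21; s[17] = 42; s[18] = 23; s[19] = 36; s[20] = 41.
The sequence repeats with period 20.
So s[4708] = s[0 + ((4708-0) mod 20)] = s[8] = 1.

1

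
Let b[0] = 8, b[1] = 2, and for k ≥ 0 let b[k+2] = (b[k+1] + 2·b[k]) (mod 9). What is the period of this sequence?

18

b[0] = 8,  b[1] = 2,  b[2] = 0,  b[3] = 4,  b[4] = 4,  b[5] = 3,  b[6] = 2,  b[7] = 8,  b[8] = 3,  b[9] = 1,  b[10] = 7,  b[11] = 0,  b[12] = 5,  b[13] = 5,  b[14] = 6,  b[15] = 7,  b[16] = 1,  b[17] = 6,  b[18] = 8,  b[19] = 2.
Since (b[18], b[19]) = (b[0], b[1]) = (8, 2) (two consecutive terms determine the rest), the sequence is periodic with period 18.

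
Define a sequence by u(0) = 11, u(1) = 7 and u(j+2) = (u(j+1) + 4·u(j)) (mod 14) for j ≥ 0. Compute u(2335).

3

Listing terms: u(0) = 11; u(1) = 7; u(2) = 9; u(3) = 9; u(4) = 3; u(5) = 11; u(6) = 9; u(7) = 11; u(8) = 5; u(9) = 7; u(10) = 13; u(11) = 13; u(12) = 9; u(13) = 5; u(14) = 13; u(15) = 5; u(16) = 1; u(17) = 7; u(18) = 11; u(19) = 11; u(20) = 13; u(21) = 1; u(22) = 11; u(23) = 1; u(24) = 3; u(25) = 7; u(26) = 5; u(27) = 5; u(28) = 11; u(29) = 3; u(30) = 5; u(31) = 3; u(32) = 9; u(33) = 7; u(34) = 1; u(35) = 1; u(36) = 5; u(37) = 9; u(38) = 1; u(39) = 9; u(40) = 13; u(41) = 7; u(42) = 3; u(43) = 3; u(44) = 1; u(45) = 13; u(46) = 3; u(47) = 13; u(48) = 11; u(49) = 7.
The sequence repeats with period 48.
So u(2335) = u(0 + ((2335-0) mod 48)) = u(31) = 3.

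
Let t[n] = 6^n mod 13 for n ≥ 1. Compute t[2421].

5

t[1] = 6, t[2] = 10, t[3] = 8, t[4] = 9, t[5] = 2, t[6] = 12, t[7] = 7, t[8] = 3, t[9] = 5, t[10] = 4, t[11] = 11, t[12] = 1, t[13] = 6.
The sequence repeats with period 12.
(2421 - 1) mod 12 = 8, so t[2421] = t[9] = 5.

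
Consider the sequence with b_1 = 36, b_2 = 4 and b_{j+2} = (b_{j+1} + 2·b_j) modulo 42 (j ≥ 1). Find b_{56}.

Computing terms: b_1 = 36, b_2 = 4, b_3 = 34, b_4 = 0, b_5 = 26, b_6 = 26, b_7 = 36, b_8 = 4.
The sequence repeats with period 6.
(56 - 1) mod 6 = 1, so b_{56} = b_2 = 4.

4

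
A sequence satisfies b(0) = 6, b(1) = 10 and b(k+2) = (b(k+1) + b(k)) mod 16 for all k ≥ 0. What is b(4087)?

2

Computing terms: b(0) = 6; b(1) = 10; b(2) = 0; b(3) = 10; b(4) = 10; b(5) = 4; b(6) = 14; b(7) = 2; b(8) = 0; b(9) = 2; b(10) = 2; b(11) = 4; b(12) = 6; b(13) = 10.
The sequence repeats with period 12.
(4087 - 0) mod 12 = 7, so b(4087) = b(7) = 2.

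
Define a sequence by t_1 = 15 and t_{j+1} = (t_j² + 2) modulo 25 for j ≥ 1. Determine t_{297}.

Computing terms: t_1 = 15,  t_2 = 2,  t_3 = 6,  t_4 = 13,  t_5 = 21,  t_6 = 18,  t_7 = 1,  t_8 = 3,  t_9 = 11,  t_{10} = 23,  t_{11} = 6.
Since t_{11} = t_3 = 6, the sequence is eventually periodic: after a pre-period of length 2 it cycles with period 8.
For j ≥ 3, t_j depends only on (j - 3) mod 8. (297 - 3) mod 8 = 6, so t_{297} = t_9 = 11.

11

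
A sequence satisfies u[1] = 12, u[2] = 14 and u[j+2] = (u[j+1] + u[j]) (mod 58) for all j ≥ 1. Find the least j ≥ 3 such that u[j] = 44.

9

We have u[1] = 12; u[2] = 14; u[3] = 26; u[4] = 40; u[5] = 8; u[6] = 48; u[7] = 56; u[8] = 46; u[9] = 44; u[10] = 32; u[11] = 18; u[12] = 50; u[13] = 10; u[14] = 2; u[15] = 12; u[16] = 14.
The sequence repeats with period 14.
The value 44 first appears (with j ≥ 3) at u[9].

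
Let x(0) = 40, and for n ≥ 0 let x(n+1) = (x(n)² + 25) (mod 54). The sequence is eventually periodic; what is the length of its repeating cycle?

6

x(0) = 40; x(1) = 5; x(2) = 50; x(3) = 41; x(4) = 32; x(5) = 23; x(6) = 14; x(7) = 5.
Since x(7) = x(1) = 5, the sequence is eventually periodic: after a pre-period of length 1 it cycles with period 6.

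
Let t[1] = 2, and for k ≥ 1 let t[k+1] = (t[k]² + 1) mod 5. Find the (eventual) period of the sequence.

3

t[1] = 2,  t[2] = 0,  t[3] = 1,  t[4] = 2.
The sequence repeats with period 3.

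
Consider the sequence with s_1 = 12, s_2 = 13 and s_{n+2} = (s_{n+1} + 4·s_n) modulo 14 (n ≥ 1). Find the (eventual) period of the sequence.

Listing terms: s_1 = 12, s_2 = 13, s_3 = 5, s_4 = 1, s_5 = 7, s_6 = 11, s_7 = 11, s_8 = 13, s_9 = 1, s_{10} = 11, s_{11} = 1, s_{12} = 3, s_{13} = 7, s_{14} = 5, s_{15} = 5, s_{16} = 11, s_{17} = 3, s_{18} = 5, s_{19} = 3, s_{20} = 9, s_{21} = 7, s_{22} = 1, s_{23} = 1, s_{24} = 5, s_{25} = 9, s_{26} = 1, s_{27} = 9, s_{28} = 13, s_{29} = 7, s_{30} = 3, s_{31} = 3, s_{32} = 1, s_{33} = 13, s_{34} = 3, s_{35} = 13, s_{36} = 11, s_{37} = 7, s_{38} = 9, s_{39} = 9, s_{40} = 3, s_{41} = 11, s_{42} = 9, s_{43} = 11, s_{44} = 5, s_{45} = 7, s_{46} = 13, s_{47} = 13, s_{48} = 9, s_{49} = 5, s_{50} = 13, s_{51} = 5.
Since (s_{50}, s_{51}) = (s_2, s_3) = (13, 5) (two consecutive terms determine the rest), the sequence is eventually periodic: after a pre-period of length 1 it cycles with period 48.

48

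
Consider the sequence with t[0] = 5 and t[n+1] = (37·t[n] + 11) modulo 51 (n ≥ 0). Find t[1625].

48

Computing terms: t[0] = 5, t[1] = 43, t[2] = 21, t[3] = 23, t[4] = 46, t[5] = 30, t[6] = 50, t[7] = 25, t[8] = 18, t[9] = 14, t[10] = 19, t[11] = 0, t[12] = 11, t[13] = 10, t[14] = 24, t[15] = 32, t[16] = 22, t[17] = 9, t[18] = 38, t[19] = 40, t[20] = 12, t[21] = 47, t[22] = 16, t[23] = 42, t[24] = 35, t[25] = 31, t[26] = 36, t[27] = 17, t[28] = 28, t[29] = 27, t[30] = 41, t[31] = 49, t[32] = 39, t[33] = 26, t[34] = 4, t[35] = 6, t[36] = 29, t[37] = 13, t[38] = 33, t[39] = 8, t[40] = 1, t[41] = 48, t[42] = 2, t[43] = 34, t[44] = 45, t[45] = 44, t[46] = 7, t[47] = 15, t[48] = 5.
The sequence repeats with period 48.
So t[1625] = t[0 + ((1625-0) mod 48)] = t[41] = 48.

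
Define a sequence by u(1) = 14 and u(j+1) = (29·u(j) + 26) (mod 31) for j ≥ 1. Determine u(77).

We have u(1) = 14,  u(2) = 29,  u(3) = 30,  u(4) = 28,  u(5) = 1,  u(6) = 24,  u(7) = 9,  u(8) = 8,  u(9) = 10,  u(10) = 6,  u(11) = 14.
The sequence repeats with period 10.
So u(77) = u(1 + ((77-1) mod 10)) = u(7) = 9.

9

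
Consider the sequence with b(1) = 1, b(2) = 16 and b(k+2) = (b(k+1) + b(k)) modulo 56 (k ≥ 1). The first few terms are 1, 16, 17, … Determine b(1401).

13

We have b(1) = 1,  b(2) = 16,  b(3) = 17,  b(4) = 33,  b(5) = 50,  b(6) = 27,  b(7) = 21,  b(8) = 48,  b(9) = 13,  b(10) = 5,  b(11) = 18,  b(12) = 23,  b(13) = 41,  b(14) = 8,  b(15) = 49,  b(16) = 1,  b(17) = 50,  b(18) = 51,  b(19) = 45,  b(20) = 40,  b(21) = 29,  b(22) = 13,  b(23) = 42,  b(24) = 55,  b(25) = 41,  b(26) = 40,  b(27) = 25,  b(28) = 9,  b(29) = 34,  b(30) = 43,  b(31) = 21,  b(32) = 8,  b(33) = 29,  b(34) = 37,  b(35) = 10,  b(36) = 47,  b(37) = 1,  b(38) = 48,  b(39) = 49,  b(40) = 41,  b(41) = 34,  b(42) = 19,  b(43) = 53,  b(44) = 16,  b(45) = 13,  b(46) = 29,  b(47) = 42,  b(48) = 15,  b(49) = 1,  b(50) = 16.
The sequence repeats with period 48.
(1401 - 1) mod 48 = 8, so b(1401) = b(9) = 13.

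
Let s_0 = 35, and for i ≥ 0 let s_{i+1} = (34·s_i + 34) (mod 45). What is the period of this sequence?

s_0 = 35, s_1 = 9, s_2 = 25, s_3 = 29, s_4 = 30, s_5 = 19, s_6 = 5, s_7 = 24, s_8 = 40, s_9 = 44, s_{10} = 0, s_{11} = 34, s_{12} = 20, s_{13} = 39, s_{14} = 10, s_{15} = 14, s_{16} = 15, s_{17} = 4, s_{18} = 35.
The sequence repeats with period 18.

18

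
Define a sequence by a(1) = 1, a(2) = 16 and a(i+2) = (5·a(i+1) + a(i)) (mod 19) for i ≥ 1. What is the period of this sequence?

40

We have a(1) = 1, a(2) = 16, a(3) = 5, a(4) = 3, a(5) = 1, a(6) = 8, a(7) = 3, a(8) = 4, a(9) = 4, a(10) = 5, a(11) = 10, a(12) = 17, a(13) = 0, a(14) = 17, a(15) = 9, a(16) = 5, a(17) = 15, a(18) = 4, a(19) = 16, a(20) = 8, a(21) = 18, a(22) = 3, a(23) = 14, a(24) = 16, a(25) = 18, a(26) = 11, a(27) = 16, a(28) = 15, a(29) = 15, a(30) = 14, a(31) = 9, a(32) = 2, a(33) = 0, a(34) = 2, a(35) = 10, a(36) = 14, a(37) = 4, a(38) = 15, a(39) = 3, a(40) = 11, a(41) = 1, a(42) = 16.
The sequence repeats with period 40.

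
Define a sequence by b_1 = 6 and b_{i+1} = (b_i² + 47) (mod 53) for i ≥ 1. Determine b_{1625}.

b_1 = 6,  b_2 = 30,  b_3 = 46,  b_4 = 43,  b_5 = 41,  b_6 = 32,  b_7 = 11,  b_8 = 9,  b_9 = 22,  b_{10} = 1,  b_{11} = 48,  b_{12} = 19,  b_{13} = 37,  b_{14} = 38,  b_{15} = 7,  b_{16} = 43.
Since b_{16} = b_4 = 43, the sequence is eventually periodic: after a pre-period of length 3 it cycles with period 12.
For i ≥ 4, b_i depends only on (i - 4) mod 12. (1625 - 4) mod 12 = 1, so b_{1625} = b_5 = 41.

41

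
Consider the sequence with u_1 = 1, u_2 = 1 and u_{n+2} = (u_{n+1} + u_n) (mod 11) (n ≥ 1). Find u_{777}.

2

We have u_1 = 1, u_2 = 1, u_3 = 2, u_4 = 3, u_5 = 5, u_6 = 8, u_7 = 2, u_8 = 10, u_9 = 1, u_{10} = 0, u_{11} = 1, u_{12} = 1.
Since (u_{11}, u_{12}) = (u_1, u_2) = (1, 1) (two consecutive terms determine the rest), the sequence is periodic with period 10.
So u_{777} = u_{1 + ((777-1) mod 10)} = u_7 = 2.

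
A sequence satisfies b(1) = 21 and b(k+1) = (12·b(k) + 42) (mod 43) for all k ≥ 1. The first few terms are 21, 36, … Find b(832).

We have b(1) = 21,  b(2) = 36,  b(3) = 1,  b(4) = 11,  b(5) = 2,  b(6) = 23,  b(7) = 17,  b(8) = 31,  b(9) = 27,  b(10) = 22,  b(11) = 5,  b(12) = 16,  b(13) = 19,  b(14) = 12,  b(15) = 14,  b(16) = 38,  b(17) = 25,  b(18) = 41,  b(19) = 18,  b(20) = 0,  b(21) = 42,  b(22) = 30,  b(23) = 15,  b(24) = 7,  b(25) = 40,  b(26) = 6,  b(27) = 28,  b(28) = 34,  b(29) = 20,  b(30) = 24,  b(31) = 29,  b(32) = 3,  b(33) = 35,  b(34) = 32,  b(35) = 39,  b(36) = 37,  b(37) = 13,  b(38) = 26,  b(39) = 10,  b(40) = 33,  b(41) = 8,  b(42) = 9,  b(43) = 21.
The sequence repeats with period 42.
(832 - 1) mod 42 = 33, so b(832) = b(34) = 32.

32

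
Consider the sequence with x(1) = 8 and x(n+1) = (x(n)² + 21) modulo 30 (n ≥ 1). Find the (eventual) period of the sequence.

Listing terms: x(1) = 8, x(2) = 25, x(3) = 16, x(4) = 7, x(5) = 10, x(6) = 1, x(7) = 22, x(8) = 25.
Since x(8) = x(2) = 25, the sequence is eventually periodic: after a pre-period of length 1 it cycles with period 6.

6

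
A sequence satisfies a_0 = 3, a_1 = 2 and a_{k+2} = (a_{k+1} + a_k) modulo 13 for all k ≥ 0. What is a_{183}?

Listing terms: a_0 = 3,  a_1 = 2,  a_2 = 5,  a_3 = 7,  a_4 = 12,  a_5 = 6,  a_6 = 5,  a_7 = 11,  a_8 = 3,  a_9 = 1,  a_{10} = 4,  a_{11} = 5,  a_{12} = 9,  a_{13} = 1,  a_{14} = 10,  a_{15} = 11,  a_{16} = 8,  a_{17} = 6,  a_{18} = 1,  a_{19} = 7,  a_{20} = 8,  a_{21} = 2,  a_{22} = 10,  a_{23} = 12,  a_{24} = 9,  a_{25} = 8,  a_{26} = 4,  a_{27} = 12,  a_{28} = 3,  a_{29} = 2.
Since (a_{28}, a_{29}) = (a_0, a_1) = (3, 2) (two consecutive terms determine the rest), the sequence is periodic with period 28.
(183 - 0) mod 28 = 15, so a_{183} = a_{15} = 11.

11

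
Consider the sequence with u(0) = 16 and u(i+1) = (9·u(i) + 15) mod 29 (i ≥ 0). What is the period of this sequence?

Listing terms: u(0) = 16; u(1) = 14; u(2) = 25; u(3) = 8; u(4) = 0; u(5) = 15; u(6) = 5; u(7) = 2; u(8) = 4; u(9) = 22; u(10) = 10; u(11) = 18; u(12) = 3; u(13) = 13; u(14) = 16.
The sequence repeats with period 14.

14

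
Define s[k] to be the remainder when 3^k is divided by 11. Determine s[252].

9

Listing terms: s[1] = 3,  s[2] = 9,  s[3] = 5,  s[4] = 4,  s[5] = 1,  s[6] = 3.
Since s[6] = s[1] = 3, the sequence is periodic with period 5.
So s[252] = s[1 + ((252-1) mod 5)] = s[2] = 9.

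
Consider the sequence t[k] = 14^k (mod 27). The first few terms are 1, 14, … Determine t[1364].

16

Listing terms: t[0] = 1; t[1] = 14; t[2] = 7; t[3] = 17; t[4] = 22; t[5] = 11; t[6] = 19; t[7] = 23; t[8] = 25; t[9] = 26; t[10] = 13; t[11] = 20; t[12] = 10; t[13] = 5; t[14] = 16; t[15] = 8; t[16] = 4; t[17] = 2; t[18] = 1.
Since t[18] = t[0] = 1, the sequence is periodic with period 18.
So t[1364] = t[0 + ((1364-0) mod 18)] = t[14] = 16.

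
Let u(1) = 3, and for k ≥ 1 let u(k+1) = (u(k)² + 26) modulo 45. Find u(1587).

36

Listing terms: u(1) = 3; u(2) = 35; u(3) = 36; u(4) = 17; u(5) = 0; u(6) = 26; u(7) = 27; u(8) = 35.
Since u(8) = u(2) = 35, the sequence is eventually periodic: after a pre-period of length 1 it cycles with period 6.
For k ≥ 2, u(k) depends only on (k - 2) mod 6. (1587 - 2) mod 6 = 1, so u(1587) = u(3) = 36.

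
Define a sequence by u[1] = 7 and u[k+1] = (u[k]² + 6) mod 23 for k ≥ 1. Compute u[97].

9

Listing terms: u[1] = 7,  u[2] = 9,  u[3] = 18,  u[4] = 8,  u[5] = 1,  u[6] = 7.
Since u[6] = u[1] = 7, the sequence is periodic with period 5.
So u[97] = u[1 + ((97-1) mod 5)] = u[2] = 9.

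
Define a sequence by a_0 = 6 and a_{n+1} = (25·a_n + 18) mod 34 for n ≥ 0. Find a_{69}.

26

Computing terms: a_0 = 6, a_1 = 32, a_2 = 2, a_3 = 0, a_4 = 18, a_5 = 26, a_6 = 22, a_7 = 24, a_8 = 6.
Since a_8 = a_0 = 6, the sequence is periodic with period 8.
So a_{69} = a_{0 + ((69-0) mod 8)} = a_5 = 26.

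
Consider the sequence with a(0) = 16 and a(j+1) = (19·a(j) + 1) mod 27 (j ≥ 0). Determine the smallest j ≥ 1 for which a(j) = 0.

11

a(0) = 16, a(1) = 8, a(2) = 18, a(3) = 19, a(4) = 11, a(5) = 21, a(6) = 22, a(7) = 14, a(8) = 24, a(9) = 25, a(10) = 17, a(11) = 0, a(12) = 1, a(13) = 20, a(14) = 3, a(15) = 4, a(16) = 23, a(17) = 6, a(18) = 7, a(19) = 26, a(20) = 9, a(21) = 10, a(22) = 2, a(23) = 12, a(24) = 13, a(25) = 5, a(26) = 15, a(27) = 16.
The sequence repeats with period 27.
The value 0 first appears (with j ≥ 1) at a(11).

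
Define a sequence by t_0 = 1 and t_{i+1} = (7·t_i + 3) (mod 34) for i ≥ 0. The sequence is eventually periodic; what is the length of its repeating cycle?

We have t_0 = 1; t_1 = 10; t_2 = 5; t_3 = 4; t_4 = 31; t_5 = 16; t_6 = 13; t_7 = 26; t_8 = 15; t_9 = 6; t_{10} = 11; t_{11} = 12; t_{12} = 19; t_{13} = 0; t_{14} = 3; t_{15} = 24; t_{16} = 1.
The sequence repeats with period 16.

16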